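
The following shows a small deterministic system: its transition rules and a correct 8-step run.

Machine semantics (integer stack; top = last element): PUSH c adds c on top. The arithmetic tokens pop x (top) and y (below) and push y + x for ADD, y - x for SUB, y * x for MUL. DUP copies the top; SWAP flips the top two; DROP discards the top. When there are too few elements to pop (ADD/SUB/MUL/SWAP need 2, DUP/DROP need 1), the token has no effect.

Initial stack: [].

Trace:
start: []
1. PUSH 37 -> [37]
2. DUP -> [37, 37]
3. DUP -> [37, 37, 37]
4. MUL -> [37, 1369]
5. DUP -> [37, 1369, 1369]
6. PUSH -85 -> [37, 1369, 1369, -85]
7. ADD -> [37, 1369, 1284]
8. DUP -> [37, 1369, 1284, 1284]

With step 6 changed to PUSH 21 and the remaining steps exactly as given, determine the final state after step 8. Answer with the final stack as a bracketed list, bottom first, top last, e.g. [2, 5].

(re-executing from step 6 with the substitution; state before step 6: [37, 1369, 1369])
6. PUSH 21 -> [37, 1369, 1369, 21]
7. ADD -> [37, 1369, 1390]
8. DUP -> [37, 1369, 1390, 1390]

[37, 1369, 1390, 1390]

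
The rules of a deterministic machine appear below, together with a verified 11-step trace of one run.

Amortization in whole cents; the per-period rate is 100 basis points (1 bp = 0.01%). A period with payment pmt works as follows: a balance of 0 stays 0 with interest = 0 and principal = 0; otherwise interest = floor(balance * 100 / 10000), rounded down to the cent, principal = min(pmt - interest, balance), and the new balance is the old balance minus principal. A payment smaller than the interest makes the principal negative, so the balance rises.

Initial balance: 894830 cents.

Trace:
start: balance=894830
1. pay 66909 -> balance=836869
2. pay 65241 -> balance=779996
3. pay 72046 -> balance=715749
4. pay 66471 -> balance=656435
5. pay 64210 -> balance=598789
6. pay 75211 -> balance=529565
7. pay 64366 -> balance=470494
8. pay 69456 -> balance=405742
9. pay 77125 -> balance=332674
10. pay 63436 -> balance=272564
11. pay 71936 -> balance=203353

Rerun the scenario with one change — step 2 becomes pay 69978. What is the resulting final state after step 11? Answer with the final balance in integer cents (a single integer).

198175

(re-executing from step 2 with the substitution; state before step 2: balance=836869)
2. pay 69978 -> balance=775259
3. pay 72046 -> balance=710965
4. pay 66471 -> balance=651603
5. pay 64210 -> balance=593909
6. pay 75211 -> balance=524637
7. pay 64366 -> balance=465517
8. pay 69456 -> balance=400716
9. pay 77125 -> balance=327598
10. pay 63436 -> balance=267437
11. pay 71936 -> balance=198175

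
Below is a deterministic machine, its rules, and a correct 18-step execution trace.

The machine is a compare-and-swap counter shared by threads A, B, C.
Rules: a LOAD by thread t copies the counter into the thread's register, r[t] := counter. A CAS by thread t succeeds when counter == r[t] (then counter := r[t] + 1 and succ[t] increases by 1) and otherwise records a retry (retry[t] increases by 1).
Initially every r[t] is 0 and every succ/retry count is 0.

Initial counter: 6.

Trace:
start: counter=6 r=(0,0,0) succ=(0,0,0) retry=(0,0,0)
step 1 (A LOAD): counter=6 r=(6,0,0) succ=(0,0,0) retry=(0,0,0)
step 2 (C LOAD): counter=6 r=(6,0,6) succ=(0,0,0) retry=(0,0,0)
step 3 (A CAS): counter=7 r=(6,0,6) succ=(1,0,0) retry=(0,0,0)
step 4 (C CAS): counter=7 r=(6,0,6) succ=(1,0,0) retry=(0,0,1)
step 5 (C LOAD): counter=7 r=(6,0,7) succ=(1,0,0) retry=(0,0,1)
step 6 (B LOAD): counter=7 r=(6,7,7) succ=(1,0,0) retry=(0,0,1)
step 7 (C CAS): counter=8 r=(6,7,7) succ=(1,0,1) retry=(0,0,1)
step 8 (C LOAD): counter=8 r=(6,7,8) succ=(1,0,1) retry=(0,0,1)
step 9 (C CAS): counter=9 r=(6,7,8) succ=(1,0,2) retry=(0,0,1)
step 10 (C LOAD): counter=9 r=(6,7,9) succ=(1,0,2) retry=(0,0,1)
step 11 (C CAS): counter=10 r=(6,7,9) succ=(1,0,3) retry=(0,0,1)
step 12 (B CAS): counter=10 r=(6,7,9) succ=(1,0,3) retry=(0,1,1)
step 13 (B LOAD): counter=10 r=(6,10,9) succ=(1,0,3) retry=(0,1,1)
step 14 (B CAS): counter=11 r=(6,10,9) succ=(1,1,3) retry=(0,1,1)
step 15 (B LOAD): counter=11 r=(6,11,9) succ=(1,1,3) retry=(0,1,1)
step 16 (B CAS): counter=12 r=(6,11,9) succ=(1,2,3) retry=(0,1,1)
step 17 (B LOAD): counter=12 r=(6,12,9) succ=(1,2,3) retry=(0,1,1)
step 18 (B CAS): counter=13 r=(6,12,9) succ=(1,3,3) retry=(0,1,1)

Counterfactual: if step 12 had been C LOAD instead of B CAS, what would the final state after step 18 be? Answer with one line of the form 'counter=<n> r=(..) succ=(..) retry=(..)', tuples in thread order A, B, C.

(re-executing from step 12 with the substitution; state before step 12: counter=10 r=(6,7,9) succ=(1,0,3) retry=(0,0,1))
step 12 (C LOAD): counter=10 r=(6,7,10) succ=(1,0,3) retry=(0,0,1)
step 13 (B LOAD): counter=10 r=(6,10,10) succ=(1,0,3) retry=(0,0,1)
step 14 (B CAS): counter=11 r=(6,10,10) succ=(1,1,3) retry=(0,0,1)
step 15 (B LOAD): counter=11 r=(6,11,10) succ=(1,1,3) retry=(0,0,1)
step 16 (B CAS): counter=12 r=(6,11,10) succ=(1,2,3) retry=(0,0,1)
step 17 (B LOAD): counter=12 r=(6,12,10) succ=(1,2,3) retry=(0,0,1)
step 18 (B CAS): counter=13 r=(6,12,10) succ=(1,3,3) retry=(0,0,1)

counter=13 r=(6,12,10) succ=(1,3,3) retry=(0,0,1)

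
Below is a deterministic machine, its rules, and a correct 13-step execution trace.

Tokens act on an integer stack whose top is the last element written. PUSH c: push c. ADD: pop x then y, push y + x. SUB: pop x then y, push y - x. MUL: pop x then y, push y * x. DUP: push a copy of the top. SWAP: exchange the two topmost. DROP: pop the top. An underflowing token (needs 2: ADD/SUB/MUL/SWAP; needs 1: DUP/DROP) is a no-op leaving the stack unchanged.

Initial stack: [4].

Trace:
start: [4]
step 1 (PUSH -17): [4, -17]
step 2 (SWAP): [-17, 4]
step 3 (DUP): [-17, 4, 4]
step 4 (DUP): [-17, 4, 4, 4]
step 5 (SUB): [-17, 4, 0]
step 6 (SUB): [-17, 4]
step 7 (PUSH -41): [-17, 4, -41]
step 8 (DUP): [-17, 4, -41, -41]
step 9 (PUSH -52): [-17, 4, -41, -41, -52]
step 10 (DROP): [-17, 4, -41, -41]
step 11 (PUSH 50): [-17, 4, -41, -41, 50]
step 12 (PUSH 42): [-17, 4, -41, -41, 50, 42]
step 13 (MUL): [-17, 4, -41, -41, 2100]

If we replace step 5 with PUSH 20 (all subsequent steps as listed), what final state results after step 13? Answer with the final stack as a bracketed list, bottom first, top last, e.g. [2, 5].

(re-executing from step 5 with the substitution; state before step 5: [-17, 4, 4, 4])
step 5 (PUSH 20): [-17, 4, 4, 4, 20]
step 6 (SUB): [-17, 4, 4, -16]
step 7 (PUSH -41): [-17, 4, 4, -16, -41]
step 8 (DUP): [-17, 4, 4, -16, -41, -41]
step 9 (PUSH -52): [-17, 4, 4, -16, -41, -41, -52]
step 10 (DROP): [-17, 4, 4, -16, -41, -41]
step 11 (PUSH 50): [-17, 4, 4, -16, -41, -41, 50]
step 12 (PUSH 42): [-17, 4, 4, -16, -41, -41, 50, 42]
step 13 (MUL): [-17, 4, 4, -16, -41, -41, 2100]

[-17, 4, 4, -16, -41, -41, 2100]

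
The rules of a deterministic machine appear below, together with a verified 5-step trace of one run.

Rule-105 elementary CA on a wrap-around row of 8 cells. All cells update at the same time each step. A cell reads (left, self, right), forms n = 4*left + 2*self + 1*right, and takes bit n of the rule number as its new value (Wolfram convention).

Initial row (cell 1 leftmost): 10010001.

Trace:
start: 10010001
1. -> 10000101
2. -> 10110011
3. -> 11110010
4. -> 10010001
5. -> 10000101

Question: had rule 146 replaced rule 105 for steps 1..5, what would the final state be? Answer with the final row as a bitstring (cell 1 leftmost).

00011000

(re-executing steps 1..5 under rule 146; state before step 1: 10010001)
1. -> 01101010
2. -> 10000001
3. -> 01000010
4. -> 10100101
5. -> 00011000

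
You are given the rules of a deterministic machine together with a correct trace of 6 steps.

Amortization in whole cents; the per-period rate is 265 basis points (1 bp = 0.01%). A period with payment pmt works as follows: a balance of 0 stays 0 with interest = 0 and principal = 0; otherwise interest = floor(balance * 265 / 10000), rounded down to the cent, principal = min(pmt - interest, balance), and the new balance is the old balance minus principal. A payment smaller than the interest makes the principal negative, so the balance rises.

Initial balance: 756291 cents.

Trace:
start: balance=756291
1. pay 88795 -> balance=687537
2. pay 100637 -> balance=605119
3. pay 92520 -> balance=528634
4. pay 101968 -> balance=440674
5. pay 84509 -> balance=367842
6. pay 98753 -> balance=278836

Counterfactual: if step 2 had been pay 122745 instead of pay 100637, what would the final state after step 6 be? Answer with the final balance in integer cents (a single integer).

254291

(re-executing from step 2 with the substitution; state before step 2: balance=687537)
2. pay 122745 -> balance=583011
3. pay 92520 -> balance=505940
4. pay 101968 -> balance=417379
5. pay 84509 -> balance=343930
6. pay 98753 -> balance=254291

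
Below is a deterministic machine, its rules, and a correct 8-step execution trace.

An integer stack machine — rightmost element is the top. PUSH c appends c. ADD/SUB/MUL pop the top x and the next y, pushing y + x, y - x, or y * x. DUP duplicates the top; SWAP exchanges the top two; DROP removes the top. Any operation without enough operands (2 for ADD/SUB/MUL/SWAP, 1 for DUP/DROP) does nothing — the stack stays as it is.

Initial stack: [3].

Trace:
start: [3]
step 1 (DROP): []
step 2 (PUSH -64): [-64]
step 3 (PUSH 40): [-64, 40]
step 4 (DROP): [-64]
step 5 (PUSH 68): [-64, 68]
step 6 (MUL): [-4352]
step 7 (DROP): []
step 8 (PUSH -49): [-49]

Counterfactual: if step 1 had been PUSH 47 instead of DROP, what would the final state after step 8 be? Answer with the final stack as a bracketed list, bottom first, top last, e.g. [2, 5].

[3, 47, -49]

(re-executing from step 1 with the substitution; state before step 1: [3])
step 1 (PUSH 47): [3, 47]
step 2 (PUSH -64): [3, 47, -64]
step 3 (PUSH 40): [3, 47, -64, 40]
step 4 (DROP): [3, 47, -64]
step 5 (PUSH 68): [3, 47, -64, 68]
step 6 (MUL): [3, 47, -4352]
step 7 (DROP): [3, 47]
step 8 (PUSH -49): [3, 47, -49]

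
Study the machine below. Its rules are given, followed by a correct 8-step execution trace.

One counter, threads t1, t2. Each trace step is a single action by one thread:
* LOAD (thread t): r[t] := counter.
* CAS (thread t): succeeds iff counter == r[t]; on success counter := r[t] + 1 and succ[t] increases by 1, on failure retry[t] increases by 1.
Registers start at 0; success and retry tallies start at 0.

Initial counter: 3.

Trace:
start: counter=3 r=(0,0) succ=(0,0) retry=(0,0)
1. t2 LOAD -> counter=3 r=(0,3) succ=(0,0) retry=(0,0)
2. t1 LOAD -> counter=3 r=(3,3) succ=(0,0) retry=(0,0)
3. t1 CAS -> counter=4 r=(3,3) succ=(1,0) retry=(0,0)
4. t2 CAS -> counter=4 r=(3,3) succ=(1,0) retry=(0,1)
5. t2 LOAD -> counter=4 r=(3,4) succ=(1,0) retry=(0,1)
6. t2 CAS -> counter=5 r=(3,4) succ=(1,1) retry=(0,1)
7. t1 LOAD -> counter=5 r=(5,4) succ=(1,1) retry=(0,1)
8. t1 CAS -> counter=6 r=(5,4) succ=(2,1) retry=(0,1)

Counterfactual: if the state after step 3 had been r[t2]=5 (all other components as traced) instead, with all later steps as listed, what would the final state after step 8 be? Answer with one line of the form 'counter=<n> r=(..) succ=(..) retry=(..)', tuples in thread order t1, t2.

state after step 3 := counter=4 r=(3,5) succ=(1,0) retry=(0,0)
4. t2 CAS -> counter=4 r=(3,5) succ=(1,0) retry=(0,1)
5. t2 LOAD -> counter=4 r=(3,4) succ=(1,0) retry=(0,1)
6. t2 CAS -> counter=5 r=(3,4) succ=(1,1) retry=(0,1)
7. t1 LOAD -> counter=5 r=(5,4) succ=(1,1) retry=(0,1)
8. t1 CAS -> counter=6 r=(5,4) succ=(2,1) retry=(0,1)

counter=6 r=(5,4) succ=(2,1) retry=(0,1)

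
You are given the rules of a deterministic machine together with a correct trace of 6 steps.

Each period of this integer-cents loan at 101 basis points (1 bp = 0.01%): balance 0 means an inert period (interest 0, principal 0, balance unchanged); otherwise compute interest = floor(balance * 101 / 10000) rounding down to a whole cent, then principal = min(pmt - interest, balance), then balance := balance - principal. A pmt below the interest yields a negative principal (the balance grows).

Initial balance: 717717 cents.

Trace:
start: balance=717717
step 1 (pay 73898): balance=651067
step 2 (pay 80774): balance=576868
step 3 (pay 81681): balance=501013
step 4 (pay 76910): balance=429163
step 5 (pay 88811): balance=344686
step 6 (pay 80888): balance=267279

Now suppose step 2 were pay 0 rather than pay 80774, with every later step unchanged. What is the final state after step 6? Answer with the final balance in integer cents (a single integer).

351366

(re-executing from step 2 with the substitution; state before step 2: balance=651067)
step 2 (pay 0): balance=657642
step 3 (pay 81681): balance=582603
step 4 (pay 76910): balance=511577
step 5 (pay 88811): balance=427932
step 6 (pay 80888): balance=351366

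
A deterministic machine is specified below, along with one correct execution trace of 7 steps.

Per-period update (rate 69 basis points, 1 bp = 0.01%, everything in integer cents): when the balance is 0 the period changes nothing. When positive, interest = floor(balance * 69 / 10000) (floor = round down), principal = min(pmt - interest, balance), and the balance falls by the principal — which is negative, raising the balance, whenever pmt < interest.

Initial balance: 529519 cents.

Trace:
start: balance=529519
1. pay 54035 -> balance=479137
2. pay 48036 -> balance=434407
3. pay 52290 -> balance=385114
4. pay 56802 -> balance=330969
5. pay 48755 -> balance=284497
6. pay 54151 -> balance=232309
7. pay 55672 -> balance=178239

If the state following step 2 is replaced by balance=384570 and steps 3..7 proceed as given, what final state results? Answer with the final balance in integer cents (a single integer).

126659

state after step 2 := balance=384570
3. pay 52290 -> balance=334933
4. pay 56802 -> balance=280442
5. pay 48755 -> balance=233622
6. pay 54151 -> balance=181082
7. pay 55672 -> balance=126659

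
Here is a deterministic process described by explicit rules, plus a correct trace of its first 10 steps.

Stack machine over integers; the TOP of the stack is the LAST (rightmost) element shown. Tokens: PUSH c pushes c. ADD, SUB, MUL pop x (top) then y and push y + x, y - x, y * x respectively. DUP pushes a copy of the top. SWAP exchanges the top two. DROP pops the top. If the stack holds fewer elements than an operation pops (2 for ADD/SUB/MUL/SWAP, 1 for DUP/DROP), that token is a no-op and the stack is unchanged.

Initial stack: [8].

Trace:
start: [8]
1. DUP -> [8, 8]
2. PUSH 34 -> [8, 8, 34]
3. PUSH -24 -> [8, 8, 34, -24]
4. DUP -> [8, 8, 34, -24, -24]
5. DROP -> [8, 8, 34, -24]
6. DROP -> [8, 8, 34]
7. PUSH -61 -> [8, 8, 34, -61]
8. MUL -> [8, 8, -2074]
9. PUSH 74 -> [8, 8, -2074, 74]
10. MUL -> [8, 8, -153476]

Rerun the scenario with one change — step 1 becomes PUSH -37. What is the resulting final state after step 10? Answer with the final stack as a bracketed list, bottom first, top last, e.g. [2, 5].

[8, -37, -153476]

(re-executing from step 1 with the substitution; state before step 1: [8])
1. PUSH -37 -> [8, -37]
2. PUSH 34 -> [8, -37, 34]
3. PUSH -24 -> [8, -37, 34, -24]
4. DUP -> [8, -37, 34, -24, -24]
5. DROP -> [8, -37, 34, -24]
6. DROP -> [8, -37, 34]
7. PUSH -61 -> [8, -37, 34, -61]
8. MUL -> [8, -37, -2074]
9. PUSH 74 -> [8, -37, -2074, 74]
10. MUL -> [8, -37, -153476]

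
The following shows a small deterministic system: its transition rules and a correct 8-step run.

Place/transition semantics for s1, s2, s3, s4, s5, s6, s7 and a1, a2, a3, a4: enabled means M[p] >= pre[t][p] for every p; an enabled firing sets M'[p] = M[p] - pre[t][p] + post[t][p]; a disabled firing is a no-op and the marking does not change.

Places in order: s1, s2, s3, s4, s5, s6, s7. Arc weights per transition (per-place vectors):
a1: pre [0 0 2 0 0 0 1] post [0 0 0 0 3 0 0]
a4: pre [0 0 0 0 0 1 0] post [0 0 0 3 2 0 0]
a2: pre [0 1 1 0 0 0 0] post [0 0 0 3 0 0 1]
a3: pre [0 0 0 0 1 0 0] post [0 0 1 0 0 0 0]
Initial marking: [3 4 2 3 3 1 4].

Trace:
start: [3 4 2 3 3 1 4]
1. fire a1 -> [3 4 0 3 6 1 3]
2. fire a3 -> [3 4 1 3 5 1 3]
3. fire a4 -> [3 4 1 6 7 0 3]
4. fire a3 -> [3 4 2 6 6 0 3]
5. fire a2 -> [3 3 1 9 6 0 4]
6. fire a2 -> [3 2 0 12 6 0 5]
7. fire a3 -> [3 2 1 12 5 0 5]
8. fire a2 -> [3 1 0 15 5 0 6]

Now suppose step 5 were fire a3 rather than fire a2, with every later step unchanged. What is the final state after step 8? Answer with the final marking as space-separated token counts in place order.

3 2 2 12 4 0 5

(re-executing from step 5 with the substitution; state before step 5: [3 4 2 6 6 0 3])
5. fire a3 -> [3 4 3 6 5 0 3]
6. fire a2 -> [3 3 2 9 5 0 4]
7. fire a3 -> [3 3 3 9 4 0 4]
8. fire a2 -> [3 2 2 12 4 0 5]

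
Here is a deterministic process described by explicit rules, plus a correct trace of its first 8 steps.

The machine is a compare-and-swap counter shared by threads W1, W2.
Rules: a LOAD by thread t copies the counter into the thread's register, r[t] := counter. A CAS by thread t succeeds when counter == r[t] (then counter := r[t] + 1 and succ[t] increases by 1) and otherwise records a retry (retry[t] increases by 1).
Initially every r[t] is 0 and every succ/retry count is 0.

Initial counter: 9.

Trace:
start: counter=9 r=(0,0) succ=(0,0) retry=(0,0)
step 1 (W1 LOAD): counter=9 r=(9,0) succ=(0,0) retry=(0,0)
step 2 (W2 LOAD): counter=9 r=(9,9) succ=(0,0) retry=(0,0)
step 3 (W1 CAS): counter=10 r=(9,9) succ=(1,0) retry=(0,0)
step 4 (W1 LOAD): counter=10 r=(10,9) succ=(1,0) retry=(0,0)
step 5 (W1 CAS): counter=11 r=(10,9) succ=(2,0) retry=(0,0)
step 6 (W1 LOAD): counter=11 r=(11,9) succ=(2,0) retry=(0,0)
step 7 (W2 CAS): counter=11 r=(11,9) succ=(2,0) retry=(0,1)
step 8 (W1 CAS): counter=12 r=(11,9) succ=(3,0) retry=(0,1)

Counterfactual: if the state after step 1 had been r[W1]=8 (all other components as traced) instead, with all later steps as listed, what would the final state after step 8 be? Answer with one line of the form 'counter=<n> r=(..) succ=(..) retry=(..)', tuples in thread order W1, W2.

state after step 1 := counter=9 r=(8,0) succ=(0,0) retry=(0,0)
step 2 (W2 LOAD): counter=9 r=(8,9) succ=(0,0) retry=(0,0)
step 3 (W1 CAS): counter=9 r=(8,9) succ=(0,0) retry=(1,0)
step 4 (W1 LOAD): counter=9 r=(9,9) succ=(0,0) retry=(1,0)
step 5 (W1 CAS): counter=10 r=(9,9) succ=(1,0) retry=(1,0)
step 6 (W1 LOAD): counter=10 r=(10,9) succ=(1,0) retry=(1,0)
step 7 (W2 CAS): counter=10 r=(10,9) succ=(1,0) retry=(1,1)
step 8 (W1 CAS): counter=11 r=(10,9) succ=(2,0) retry=(1,1)

counter=11 r=(10,9) succ=(2,0) retry=(1,1)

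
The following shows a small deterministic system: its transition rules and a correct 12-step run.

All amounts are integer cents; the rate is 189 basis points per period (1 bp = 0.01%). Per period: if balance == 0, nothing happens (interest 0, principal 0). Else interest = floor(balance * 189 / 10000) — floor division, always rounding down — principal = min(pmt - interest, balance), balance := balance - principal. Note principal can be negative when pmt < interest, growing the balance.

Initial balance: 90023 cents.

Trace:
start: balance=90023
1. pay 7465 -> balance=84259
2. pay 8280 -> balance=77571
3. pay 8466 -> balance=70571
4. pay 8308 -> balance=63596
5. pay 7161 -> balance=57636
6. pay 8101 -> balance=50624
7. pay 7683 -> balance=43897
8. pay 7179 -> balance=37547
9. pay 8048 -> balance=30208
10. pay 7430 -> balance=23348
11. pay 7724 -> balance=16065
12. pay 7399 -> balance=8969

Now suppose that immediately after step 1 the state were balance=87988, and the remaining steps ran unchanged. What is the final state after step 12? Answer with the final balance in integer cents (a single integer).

13550

state after step 1 := balance=87988
2. pay 8280 -> balance=81370
3. pay 8466 -> balance=74441
4. pay 8308 -> balance=67539
5. pay 7161 -> balance=61654
6. pay 8101 -> balance=54718
7. pay 7683 -> balance=48069
8. pay 7179 -> balance=41798
9. pay 8048 -> balance=34539
10. pay 7430 -> balance=27761
11. pay 7724 -> balance=20561
12. pay 7399 -> balance=13550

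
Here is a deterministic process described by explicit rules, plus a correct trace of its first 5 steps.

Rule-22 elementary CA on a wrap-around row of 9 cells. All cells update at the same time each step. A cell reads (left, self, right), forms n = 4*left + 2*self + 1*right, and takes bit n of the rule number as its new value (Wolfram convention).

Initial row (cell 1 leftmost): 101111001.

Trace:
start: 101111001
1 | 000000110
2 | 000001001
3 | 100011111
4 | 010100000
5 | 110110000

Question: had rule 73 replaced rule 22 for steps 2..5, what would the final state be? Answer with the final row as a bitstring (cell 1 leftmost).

(re-executing steps 2..5 under rule 73; state before step 2: 000000110)
2 | 111110110
3 | 100010110
4 | 001000110
5 | 100010110

100010110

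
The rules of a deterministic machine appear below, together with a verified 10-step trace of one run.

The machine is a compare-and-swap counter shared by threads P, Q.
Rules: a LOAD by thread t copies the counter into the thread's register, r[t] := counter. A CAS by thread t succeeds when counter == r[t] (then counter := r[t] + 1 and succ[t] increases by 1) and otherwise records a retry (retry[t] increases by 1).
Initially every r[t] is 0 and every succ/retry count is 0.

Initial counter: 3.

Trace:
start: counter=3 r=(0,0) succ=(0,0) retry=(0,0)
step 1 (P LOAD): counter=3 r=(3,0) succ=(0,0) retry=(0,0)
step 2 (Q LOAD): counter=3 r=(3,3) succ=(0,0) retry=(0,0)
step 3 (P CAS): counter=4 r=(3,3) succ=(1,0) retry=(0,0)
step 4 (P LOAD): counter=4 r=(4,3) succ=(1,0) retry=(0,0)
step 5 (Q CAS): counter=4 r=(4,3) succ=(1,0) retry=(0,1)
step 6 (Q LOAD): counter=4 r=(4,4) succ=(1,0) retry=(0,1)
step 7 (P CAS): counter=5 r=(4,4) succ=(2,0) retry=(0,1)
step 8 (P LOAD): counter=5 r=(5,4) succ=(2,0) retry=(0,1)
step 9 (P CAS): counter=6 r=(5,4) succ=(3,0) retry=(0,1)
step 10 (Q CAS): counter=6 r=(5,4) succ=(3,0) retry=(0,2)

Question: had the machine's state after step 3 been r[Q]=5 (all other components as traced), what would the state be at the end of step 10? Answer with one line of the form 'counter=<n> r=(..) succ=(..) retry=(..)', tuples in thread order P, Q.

counter=6 r=(5,4) succ=(3,0) retry=(0,2)

state after step 3 := counter=4 r=(3,5) succ=(1,0) retry=(0,0)
step 4 (P LOAD): counter=4 r=(4,5) succ=(1,0) retry=(0,0)
step 5 (Q CAS): counter=4 r=(4,5) succ=(1,0) retry=(0,1)
step 6 (Q LOAD): counter=4 r=(4,4) succ=(1,0) retry=(0,1)
step 7 (P CAS): counter=5 r=(4,4) succ=(2,0) retry=(0,1)
step 8 (P LOAD): counter=5 r=(5,4) succ=(2,0) retry=(0,1)
step 9 (P CAS): counter=6 r=(5,4) succ=(3,0) retry=(0,1)
step 10 (Q CAS): counter=6 r=(5,4) succ=(3,0) retry=(0,2)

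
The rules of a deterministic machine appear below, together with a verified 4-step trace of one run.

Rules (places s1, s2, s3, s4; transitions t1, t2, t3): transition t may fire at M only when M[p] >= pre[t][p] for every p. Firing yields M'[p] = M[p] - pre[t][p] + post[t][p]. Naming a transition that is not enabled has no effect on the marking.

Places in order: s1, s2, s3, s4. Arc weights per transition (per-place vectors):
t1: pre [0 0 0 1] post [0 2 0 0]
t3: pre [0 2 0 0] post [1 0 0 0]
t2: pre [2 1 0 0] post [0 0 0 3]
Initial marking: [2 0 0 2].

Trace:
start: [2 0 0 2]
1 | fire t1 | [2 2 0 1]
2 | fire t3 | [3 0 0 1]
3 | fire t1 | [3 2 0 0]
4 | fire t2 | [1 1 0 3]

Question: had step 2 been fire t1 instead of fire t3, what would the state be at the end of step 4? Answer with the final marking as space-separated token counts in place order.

0 3 0 3

(re-executing from step 2 with the substitution; state before step 2: [2 2 0 1])
2 | fire t1 | [2 4 0 0]
3 | fire t1 | [2 4 0 0]
4 | fire t2 | [0 3 0 3]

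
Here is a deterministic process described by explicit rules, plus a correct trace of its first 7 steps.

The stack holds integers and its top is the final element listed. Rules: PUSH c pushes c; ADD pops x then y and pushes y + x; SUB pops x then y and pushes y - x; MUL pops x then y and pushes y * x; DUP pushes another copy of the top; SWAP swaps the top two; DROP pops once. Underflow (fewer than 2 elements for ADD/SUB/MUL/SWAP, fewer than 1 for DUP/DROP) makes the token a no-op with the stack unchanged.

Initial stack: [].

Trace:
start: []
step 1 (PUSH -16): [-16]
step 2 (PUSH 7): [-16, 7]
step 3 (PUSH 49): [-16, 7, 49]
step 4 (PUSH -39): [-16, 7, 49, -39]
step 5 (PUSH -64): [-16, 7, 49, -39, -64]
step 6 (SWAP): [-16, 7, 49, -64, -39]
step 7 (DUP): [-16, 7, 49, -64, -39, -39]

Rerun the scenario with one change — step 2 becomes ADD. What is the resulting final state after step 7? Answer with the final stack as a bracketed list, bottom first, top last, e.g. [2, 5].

(re-executing from step 2 with the substitution; state before step 2: [-16])
step 2 (ADD): [-16]
step 3 (PUSH 49): [-16, 49]
step 4 (PUSH -39): [-16, 49, -39]
step 5 (PUSH -64): [-16, 49, -39, -64]
step 6 (SWAP): [-16, 49, -64, -39]
step 7 (DUP): [-16, 49, -64, -39, -39]

[-16, 49, -64, -39, -39]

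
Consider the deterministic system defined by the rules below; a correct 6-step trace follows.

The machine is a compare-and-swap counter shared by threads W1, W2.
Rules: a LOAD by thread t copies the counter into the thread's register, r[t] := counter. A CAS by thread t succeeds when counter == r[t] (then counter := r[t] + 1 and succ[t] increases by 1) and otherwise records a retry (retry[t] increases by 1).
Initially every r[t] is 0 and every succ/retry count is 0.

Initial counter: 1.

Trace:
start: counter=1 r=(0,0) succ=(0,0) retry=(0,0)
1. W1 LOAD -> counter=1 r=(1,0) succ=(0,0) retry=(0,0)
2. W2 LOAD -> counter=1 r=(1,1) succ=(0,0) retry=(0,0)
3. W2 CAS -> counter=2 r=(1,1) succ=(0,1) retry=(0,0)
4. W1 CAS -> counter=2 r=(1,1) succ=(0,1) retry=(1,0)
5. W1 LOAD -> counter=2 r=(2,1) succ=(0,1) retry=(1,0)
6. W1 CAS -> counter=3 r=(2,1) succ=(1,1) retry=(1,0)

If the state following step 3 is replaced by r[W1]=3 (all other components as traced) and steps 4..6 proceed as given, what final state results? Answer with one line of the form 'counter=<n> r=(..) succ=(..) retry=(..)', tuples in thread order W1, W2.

counter=3 r=(2,1) succ=(1,1) retry=(1,0)

state after step 3 := counter=2 r=(3,1) succ=(0,1) retry=(0,0)
4. W1 CAS -> counter=2 r=(3,1) succ=(0,1) retry=(1,0)
5. W1 LOAD -> counter=2 r=(2,1) succ=(0,1) retry=(1,0)
6. W1 CAS -> counter=3 r=(2,1) succ=(1,1) retry=(1,0)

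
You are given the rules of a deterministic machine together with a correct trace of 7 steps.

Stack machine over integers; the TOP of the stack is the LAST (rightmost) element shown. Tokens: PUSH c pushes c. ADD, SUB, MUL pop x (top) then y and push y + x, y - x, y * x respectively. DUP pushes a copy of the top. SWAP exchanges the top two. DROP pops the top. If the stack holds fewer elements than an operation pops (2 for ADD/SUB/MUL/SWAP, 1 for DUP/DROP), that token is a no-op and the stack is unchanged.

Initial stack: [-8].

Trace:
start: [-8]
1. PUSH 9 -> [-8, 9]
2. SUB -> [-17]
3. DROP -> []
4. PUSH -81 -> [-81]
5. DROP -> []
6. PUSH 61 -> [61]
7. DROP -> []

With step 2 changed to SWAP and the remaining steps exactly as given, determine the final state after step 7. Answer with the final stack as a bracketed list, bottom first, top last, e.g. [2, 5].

(re-executing from step 2 with the substitution; state before step 2: [-8, 9])
2. SWAP -> [9, -8]
3. DROP -> [9]
4. PUSH -81 -> [9, -81]
5. DROP -> [9]
6. PUSH 61 -> [9, 61]
7. DROP -> [9]

[9]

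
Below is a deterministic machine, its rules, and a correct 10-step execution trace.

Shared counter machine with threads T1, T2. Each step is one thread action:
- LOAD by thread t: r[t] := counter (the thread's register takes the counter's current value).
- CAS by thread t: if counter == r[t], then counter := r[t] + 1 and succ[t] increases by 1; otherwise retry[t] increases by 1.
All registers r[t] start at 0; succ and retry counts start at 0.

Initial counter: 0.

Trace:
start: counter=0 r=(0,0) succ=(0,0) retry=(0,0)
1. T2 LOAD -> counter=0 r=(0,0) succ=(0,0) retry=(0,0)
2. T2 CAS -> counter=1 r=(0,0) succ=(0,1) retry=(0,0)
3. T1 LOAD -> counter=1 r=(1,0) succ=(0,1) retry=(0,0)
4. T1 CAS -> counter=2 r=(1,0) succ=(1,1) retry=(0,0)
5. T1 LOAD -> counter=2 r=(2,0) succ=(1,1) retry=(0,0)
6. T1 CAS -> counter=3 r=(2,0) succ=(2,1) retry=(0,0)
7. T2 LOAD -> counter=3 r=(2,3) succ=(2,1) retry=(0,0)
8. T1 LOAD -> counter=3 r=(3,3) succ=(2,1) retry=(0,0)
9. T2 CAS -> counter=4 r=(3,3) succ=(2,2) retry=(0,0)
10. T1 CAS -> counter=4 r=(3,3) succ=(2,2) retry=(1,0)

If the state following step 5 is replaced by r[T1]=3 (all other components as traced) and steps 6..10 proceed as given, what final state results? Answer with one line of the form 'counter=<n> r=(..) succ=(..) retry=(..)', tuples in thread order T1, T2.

counter=3 r=(2,2) succ=(1,2) retry=(2,0)

state after step 5 := counter=2 r=(3,0) succ=(1,1) retry=(0,0)
6. T1 CAS -> counter=2 r=(3,0) succ=(1,1) retry=(1,0)
7. T2 LOAD -> counter=2 r=(3,2) succ=(1,1) retry=(1,0)
8. T1 LOAD -> counter=2 r=(2,2) succ=(1,1) retry=(1,0)
9. T2 CAS -> counter=3 r=(2,2) succ=(1,2) retry=(1,0)
10. T1 CAS -> counter=3 r=(2,2) succ=(1,2) retry=(2,0)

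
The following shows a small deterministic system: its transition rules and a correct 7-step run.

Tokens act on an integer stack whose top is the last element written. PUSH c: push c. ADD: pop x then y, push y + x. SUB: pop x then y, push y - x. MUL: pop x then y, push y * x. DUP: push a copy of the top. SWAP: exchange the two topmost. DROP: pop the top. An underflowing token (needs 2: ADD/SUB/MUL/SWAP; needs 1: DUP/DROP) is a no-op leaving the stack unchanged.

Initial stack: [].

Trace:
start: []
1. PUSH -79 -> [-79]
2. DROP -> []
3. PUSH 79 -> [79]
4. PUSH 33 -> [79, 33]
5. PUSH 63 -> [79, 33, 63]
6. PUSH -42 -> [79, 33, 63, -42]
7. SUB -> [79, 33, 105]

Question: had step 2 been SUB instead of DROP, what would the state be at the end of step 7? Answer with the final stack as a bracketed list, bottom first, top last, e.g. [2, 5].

(re-executing from step 2 with the substitution; state before step 2: [-79])
2. SUB -> [-79]
3. PUSH 79 -> [-79, 79]
4. PUSH 33 -> [-79, 79, 33]
5. PUSH 63 -> [-79, 79, 33, 63]
6. PUSH -42 -> [-79, 79, 33, 63, -42]
7. SUB -> [-79, 79, 33, 105]

[-79, 79, 33, 105]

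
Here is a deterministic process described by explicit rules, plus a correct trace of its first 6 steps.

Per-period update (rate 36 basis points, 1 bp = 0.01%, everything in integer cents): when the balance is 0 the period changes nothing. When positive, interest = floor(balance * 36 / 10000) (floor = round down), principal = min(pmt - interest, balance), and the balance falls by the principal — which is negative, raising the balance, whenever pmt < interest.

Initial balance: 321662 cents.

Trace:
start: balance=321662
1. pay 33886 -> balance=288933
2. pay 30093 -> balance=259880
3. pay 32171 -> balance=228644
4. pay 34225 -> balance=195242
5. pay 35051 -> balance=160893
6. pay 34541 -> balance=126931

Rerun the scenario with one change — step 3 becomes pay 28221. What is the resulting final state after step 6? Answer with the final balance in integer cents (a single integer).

(re-executing from step 3 with the substitution; state before step 3: balance=259880)
3. pay 28221 -> balance=232594
4. pay 34225 -> balance=199206
5. pay 35051 -> balance=164872
6. pay 34541 -> balance=130924

130924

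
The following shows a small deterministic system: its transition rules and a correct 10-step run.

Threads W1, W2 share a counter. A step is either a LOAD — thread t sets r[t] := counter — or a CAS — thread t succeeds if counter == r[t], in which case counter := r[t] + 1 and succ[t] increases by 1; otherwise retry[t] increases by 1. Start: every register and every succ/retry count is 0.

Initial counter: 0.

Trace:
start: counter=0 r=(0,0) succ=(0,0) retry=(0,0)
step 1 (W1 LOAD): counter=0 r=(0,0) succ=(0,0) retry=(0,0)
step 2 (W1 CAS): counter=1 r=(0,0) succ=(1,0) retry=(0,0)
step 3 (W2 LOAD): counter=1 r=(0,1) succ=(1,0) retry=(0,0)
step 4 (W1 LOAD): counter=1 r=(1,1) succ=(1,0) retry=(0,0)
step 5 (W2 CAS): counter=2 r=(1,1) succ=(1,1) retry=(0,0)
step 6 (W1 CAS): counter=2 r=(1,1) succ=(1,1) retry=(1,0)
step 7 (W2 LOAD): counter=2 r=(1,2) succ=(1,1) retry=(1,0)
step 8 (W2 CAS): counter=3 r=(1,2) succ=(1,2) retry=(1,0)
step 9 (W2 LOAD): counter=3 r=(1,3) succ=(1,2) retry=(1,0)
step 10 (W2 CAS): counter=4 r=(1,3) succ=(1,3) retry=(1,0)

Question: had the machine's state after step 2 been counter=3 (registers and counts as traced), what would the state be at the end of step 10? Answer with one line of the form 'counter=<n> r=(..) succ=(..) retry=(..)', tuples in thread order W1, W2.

state after step 2 := counter=3 r=(0,0) succ=(1,0) retry=(0,0)
step 3 (W2 LOAD): counter=3 r=(0,3) succ=(1,0) retry=(0,0)
step 4 (W1 LOAD): counter=3 r=(3,3) succ=(1,0) retry=(0,0)
step 5 (W2 CAS): counter=4 r=(3,3) succ=(1,1) retry=(0,0)
step 6 (W1 CAS): counter=4 r=(3,3) succ=(1,1) retry=(1,0)
step 7 (W2 LOAD): counter=4 r=(3,4) succ=(1,1) retry=(1,0)
step 8 (W2 CAS): counter=5 r=(3,4) succ=(1,2) retry=(1,0)
step 9 (W2 LOAD): counter=5 r=(3,5) succ=(1,2) retry=(1,0)
step 10 (W2 CAS): counter=6 r=(3,5) succ=(1,3) retry=(1,0)

counter=6 r=(3,5) succ=(1,3) retry=(1,0)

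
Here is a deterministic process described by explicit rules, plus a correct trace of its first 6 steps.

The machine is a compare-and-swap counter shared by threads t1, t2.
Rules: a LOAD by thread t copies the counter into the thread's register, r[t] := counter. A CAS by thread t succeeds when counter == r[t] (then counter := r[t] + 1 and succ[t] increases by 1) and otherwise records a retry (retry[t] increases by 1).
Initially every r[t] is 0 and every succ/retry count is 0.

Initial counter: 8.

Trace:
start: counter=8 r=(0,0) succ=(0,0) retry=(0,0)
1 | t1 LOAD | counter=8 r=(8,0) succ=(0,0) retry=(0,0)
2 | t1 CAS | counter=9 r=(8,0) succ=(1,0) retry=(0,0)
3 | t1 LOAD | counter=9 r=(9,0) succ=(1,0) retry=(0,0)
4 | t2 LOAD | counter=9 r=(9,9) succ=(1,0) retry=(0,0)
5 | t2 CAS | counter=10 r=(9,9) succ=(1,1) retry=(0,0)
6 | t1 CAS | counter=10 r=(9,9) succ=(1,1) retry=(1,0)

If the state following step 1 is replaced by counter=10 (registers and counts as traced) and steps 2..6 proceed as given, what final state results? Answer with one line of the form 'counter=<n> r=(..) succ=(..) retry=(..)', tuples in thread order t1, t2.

state after step 1 := counter=10 r=(8,0) succ=(0,0) retry=(0,0)
2 | t1 CAS | counter=10 r=(8,0) succ=(0,0) retry=(1,0)
3 | t1 LOAD | counter=10 r=(10,0) succ=(0,0) retry=(1,0)
4 | t2 LOAD | counter=10 r=(10,10) succ=(0,0) retry=(1,0)
5 | t2 CAS | counter=11 r=(10,10) succ=(0,1) retry=(1,0)
6 | t1 CAS | counter=11 r=(10,10) succ=(0,1) retry=(2,0)

counter=11 r=(10,10) succ=(0,1) retry=(2,0)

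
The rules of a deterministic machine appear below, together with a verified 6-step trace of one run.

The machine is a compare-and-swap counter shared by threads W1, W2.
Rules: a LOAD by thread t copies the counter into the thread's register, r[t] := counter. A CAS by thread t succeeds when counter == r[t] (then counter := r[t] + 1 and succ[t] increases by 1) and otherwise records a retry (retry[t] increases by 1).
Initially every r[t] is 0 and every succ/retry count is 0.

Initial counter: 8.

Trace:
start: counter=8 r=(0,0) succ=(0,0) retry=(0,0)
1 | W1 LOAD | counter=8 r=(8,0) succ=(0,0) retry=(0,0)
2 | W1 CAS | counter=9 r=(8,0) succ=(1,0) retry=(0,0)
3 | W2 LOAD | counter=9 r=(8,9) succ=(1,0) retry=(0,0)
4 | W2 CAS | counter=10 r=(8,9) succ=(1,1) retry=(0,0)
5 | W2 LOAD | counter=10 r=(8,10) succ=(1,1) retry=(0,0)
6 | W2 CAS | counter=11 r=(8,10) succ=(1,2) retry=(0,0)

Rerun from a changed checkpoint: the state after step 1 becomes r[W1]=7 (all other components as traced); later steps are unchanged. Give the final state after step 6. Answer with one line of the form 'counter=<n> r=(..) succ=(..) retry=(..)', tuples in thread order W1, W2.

state after step 1 := counter=8 r=(7,0) succ=(0,0) retry=(0,0)
2 | W1 CAS | counter=8 r=(7,0) succ=(0,0) retry=(1,0)
3 | W2 LOAD | counter=8 r=(7,8) succ=(0,0) retry=(1,0)
4 | W2 CAS | counter=9 r=(7,8) succ=(0,1) retry=(1,0)
5 | W2 LOAD | counter=9 r=(7,9) succ=(0,1) retry=(1,0)
6 | W2 CAS | counter=10 r=(7,9) succ=(0,2) retry=(1,0)

counter=10 r=(7,9) succ=(0,2) retry=(1,0)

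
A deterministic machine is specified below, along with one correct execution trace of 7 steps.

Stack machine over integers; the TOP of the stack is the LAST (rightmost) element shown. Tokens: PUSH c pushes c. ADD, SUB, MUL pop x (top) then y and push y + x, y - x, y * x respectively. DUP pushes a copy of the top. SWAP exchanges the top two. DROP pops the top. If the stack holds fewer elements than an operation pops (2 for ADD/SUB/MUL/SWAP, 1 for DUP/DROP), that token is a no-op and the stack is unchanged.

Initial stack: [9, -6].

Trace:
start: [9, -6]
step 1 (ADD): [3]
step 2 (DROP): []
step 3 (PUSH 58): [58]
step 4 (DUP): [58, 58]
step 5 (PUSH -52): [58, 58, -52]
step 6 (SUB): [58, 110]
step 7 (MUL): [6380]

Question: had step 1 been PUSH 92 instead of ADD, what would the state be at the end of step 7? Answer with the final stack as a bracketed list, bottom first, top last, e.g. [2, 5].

(re-executing from step 1 with the substitution; state before step 1: [9, -6])
step 1 (PUSH 92): [9, -6, 92]
step 2 (DROP): [9, -6]
step 3 (PUSH 58): [9, -6, 58]
step 4 (DUP): [9, -6, 58, 58]
step 5 (PUSH -52): [9, -6, 58, 58, -52]
step 6 (SUB): [9, -6, 58, 110]
step 7 (MUL): [9, -6, 6380]

[9, -6, 6380]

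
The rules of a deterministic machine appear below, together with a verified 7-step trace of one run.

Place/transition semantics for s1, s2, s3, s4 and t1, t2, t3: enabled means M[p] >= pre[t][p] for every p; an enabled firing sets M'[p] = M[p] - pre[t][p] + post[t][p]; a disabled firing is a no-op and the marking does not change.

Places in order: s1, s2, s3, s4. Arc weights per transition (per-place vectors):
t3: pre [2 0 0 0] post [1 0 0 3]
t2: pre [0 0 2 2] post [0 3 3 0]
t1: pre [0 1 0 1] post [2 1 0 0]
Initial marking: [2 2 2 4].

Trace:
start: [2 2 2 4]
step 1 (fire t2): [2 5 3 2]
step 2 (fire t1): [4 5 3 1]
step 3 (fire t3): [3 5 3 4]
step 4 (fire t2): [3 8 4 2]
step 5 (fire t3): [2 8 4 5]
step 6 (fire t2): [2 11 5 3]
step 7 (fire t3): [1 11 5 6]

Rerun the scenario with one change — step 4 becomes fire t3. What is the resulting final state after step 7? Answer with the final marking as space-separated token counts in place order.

1 8 4 8

(re-executing from step 4 with the substitution; state before step 4: [3 5 3 4])
step 4 (fire t3): [2 5 3 7]
step 5 (fire t3): [1 5 3 10]
step 6 (fire t2): [1 8 4 8]
step 7 (fire t3): [1 8 4 8]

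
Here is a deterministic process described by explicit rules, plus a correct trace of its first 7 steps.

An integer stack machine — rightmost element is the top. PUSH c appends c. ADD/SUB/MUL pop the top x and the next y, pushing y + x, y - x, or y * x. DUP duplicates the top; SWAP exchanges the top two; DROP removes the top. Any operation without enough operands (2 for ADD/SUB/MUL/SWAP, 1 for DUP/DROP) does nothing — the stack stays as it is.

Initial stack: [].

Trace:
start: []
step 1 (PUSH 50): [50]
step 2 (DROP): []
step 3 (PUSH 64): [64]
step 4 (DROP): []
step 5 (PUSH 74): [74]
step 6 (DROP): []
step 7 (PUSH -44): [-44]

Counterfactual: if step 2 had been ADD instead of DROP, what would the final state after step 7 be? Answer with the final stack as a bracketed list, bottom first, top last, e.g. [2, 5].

[50, -44]

(re-executing from step 2 with the substitution; state before step 2: [50])
step 2 (ADD): [50]
step 3 (PUSH 64): [50, 64]
step 4 (DROP): [50]
step 5 (PUSH 74): [50, 74]
step 6 (DROP): [50]
step 7 (PUSH -44): [50, -44]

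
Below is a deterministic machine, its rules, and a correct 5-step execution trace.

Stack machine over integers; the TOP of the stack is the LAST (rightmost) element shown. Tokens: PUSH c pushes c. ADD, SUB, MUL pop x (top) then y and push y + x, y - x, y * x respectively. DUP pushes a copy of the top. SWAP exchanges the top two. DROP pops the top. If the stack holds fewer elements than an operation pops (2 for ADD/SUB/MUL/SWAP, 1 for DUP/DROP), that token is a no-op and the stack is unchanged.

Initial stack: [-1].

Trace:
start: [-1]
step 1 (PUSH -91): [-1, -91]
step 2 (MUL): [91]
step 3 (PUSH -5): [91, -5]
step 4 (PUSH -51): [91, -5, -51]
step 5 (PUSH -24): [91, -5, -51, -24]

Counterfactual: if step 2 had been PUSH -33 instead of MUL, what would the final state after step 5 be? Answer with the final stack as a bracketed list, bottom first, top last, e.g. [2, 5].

(re-executing from step 2 with the substitution; state before step 2: [-1, -91])
step 2 (PUSH -33): [-1, -91, -33]
step 3 (PUSH -5): [-1, -91, -33, -5]
step 4 (PUSH -51): [-1, -91, -33, -5, -51]
step 5 (PUSH -24): [-1, -91, -33, -5, -51, -24]

[-1, -91, -33, -5, -51, -24]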